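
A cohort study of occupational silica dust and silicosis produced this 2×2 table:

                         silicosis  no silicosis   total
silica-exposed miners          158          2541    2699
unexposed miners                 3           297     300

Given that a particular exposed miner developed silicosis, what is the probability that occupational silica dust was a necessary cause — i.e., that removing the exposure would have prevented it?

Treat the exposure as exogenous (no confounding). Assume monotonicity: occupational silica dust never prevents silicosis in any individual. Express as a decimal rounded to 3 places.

PN ≈ 0.829

p₁ = P(outcome | exposed) = 158/2699 = 0.05854
p₀ = P(outcome | unexposed) = 3/300 = 0.01
Under exogeneity and monotonicity, PN = (p₁ − p₀) / p₁.
PN = (0.05854 − 0.01) / 0.05854 = 0.04854 / 0.05854 ≈ 0.8292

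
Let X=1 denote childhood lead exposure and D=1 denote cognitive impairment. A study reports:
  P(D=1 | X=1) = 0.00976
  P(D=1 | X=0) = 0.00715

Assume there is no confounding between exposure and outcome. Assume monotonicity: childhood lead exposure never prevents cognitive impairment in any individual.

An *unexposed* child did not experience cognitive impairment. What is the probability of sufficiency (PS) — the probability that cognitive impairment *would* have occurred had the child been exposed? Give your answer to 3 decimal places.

PS ≈ 0.003

Let p₁ = 0.00976, p₀ = 0.00715.
Under exogeneity and monotonicity, PS = (p₁ − p₀) / (1 − p₀).
PS = (0.00976 − 0.00715) / (1 − 0.00715) = 0.00261 / 0.99285 ≈ 0.0026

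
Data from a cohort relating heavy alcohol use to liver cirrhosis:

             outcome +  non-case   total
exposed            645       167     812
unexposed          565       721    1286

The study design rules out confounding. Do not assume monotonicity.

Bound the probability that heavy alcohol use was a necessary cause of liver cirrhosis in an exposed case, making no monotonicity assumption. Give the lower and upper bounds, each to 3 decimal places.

0.447 ≤ PN ≤ 0.706

p₁ = P(outcome | exposed) = 645/812 = 0.79433
p₀ = P(outcome | unexposed) = 565/1286 = 0.43935
Under exogeneity alone the bounds on PN are max{0,(p₁−p₀)/p₁} ≤ PN ≤ min{1,(1−p₀)/p₁}.
  lower = (p₁ − p₀)/p₁ = 0.35499 / 0.79433 ≈ 0.4469
  upper = min{1, (1 − p₀)/p₁} = 0.56065 / 0.79433 ≈ 0.7058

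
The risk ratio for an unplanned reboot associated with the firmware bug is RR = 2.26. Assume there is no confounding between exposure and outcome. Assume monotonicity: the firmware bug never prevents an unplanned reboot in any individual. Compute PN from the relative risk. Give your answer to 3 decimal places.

Under exogeneity and monotonicity, PN = (RR − 1) / RR = 1 − 1/RR.
PN = (2.26 − 1) / 2.26 = 1.26 / 2.26 ≈ 0.5575

PN ≈ 0.558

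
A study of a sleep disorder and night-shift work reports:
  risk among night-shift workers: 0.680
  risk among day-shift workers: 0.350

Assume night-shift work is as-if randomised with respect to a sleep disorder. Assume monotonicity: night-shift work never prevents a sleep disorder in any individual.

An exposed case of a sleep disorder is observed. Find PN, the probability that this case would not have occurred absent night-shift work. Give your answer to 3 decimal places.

Let p₁ = 0.68, p₀ = 0.35.
Under exogeneity and monotonicity, PN = (p₁ − p₀) / p₁.
PN = (0.68 − 0.35) / 0.68 = 0.33 / 0.68 ≈ 0.4853

PN ≈ 0.485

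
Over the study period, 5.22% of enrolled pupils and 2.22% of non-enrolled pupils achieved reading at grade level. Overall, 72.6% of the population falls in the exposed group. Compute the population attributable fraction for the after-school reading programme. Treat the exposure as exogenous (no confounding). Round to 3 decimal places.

PAF ≈ 0.495

p₁ = 0.0522, p₀ = 0.0222.
Overall risk P(Y=1) = π·p₁ + (1−π)·p₀ = 0.726×0.0522 + 0.274×0.0222 = 0.04398.
Under exogeneity, PAF = [P(Y=1) − p₀] / P(Y=1).
PAF = (0.04398 − 0.0222) / 0.04398 ≈ 0.4952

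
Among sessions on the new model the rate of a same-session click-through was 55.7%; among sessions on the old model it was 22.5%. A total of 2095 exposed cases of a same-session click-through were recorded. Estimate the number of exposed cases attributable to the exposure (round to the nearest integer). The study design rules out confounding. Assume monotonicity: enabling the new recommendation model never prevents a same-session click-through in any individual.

about 1249 cases

p₁ = 0.557, p₀ = 0.225.
PN = (p₁ − p₀)/p₁ = (0.557 − 0.225) / 0.557 ≈ 0.59605.
Attributable cases ≈ PN × (exposed cases) = 0.59605 × 2095 ≈ 1248.73.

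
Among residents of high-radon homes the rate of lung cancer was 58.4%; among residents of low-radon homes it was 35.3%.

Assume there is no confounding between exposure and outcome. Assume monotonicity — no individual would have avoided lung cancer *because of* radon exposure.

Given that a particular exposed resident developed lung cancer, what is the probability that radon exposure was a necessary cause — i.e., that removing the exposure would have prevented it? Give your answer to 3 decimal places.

PN ≈ 0.396

p₁ = 0.584, p₀ = 0.353.
Under exogeneity and monotonicity, PN = (p₁ − p₀) / p₁.
PN = (0.584 − 0.353) / 0.584 = 0.231 / 0.584 ≈ 0.3955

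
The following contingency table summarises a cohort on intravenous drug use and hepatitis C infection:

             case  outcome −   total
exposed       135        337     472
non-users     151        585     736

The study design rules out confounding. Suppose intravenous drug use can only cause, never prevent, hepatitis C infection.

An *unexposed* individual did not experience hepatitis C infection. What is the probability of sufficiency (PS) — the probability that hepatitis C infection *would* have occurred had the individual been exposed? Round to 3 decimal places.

PS ≈ 0.102

p₁ = P(outcome | exposed) = 135/472 = 0.28602
p₀ = P(outcome | unexposed) = 151/736 = 0.20516
Under exogeneity and monotonicity, PS = (p₁ − p₀)/(1 − p₀).
PS = (0.28602 − 0.20516) / 0.79484 ≈ 0.1017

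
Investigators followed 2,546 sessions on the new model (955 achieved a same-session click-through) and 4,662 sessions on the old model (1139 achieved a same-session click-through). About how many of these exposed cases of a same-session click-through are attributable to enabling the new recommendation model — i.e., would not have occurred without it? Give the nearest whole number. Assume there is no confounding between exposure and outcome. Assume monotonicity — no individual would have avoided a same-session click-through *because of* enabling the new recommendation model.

p₁ = P(outcome | exposed) = 955/2546 = 0.3751
p₀ = P(outcome | unexposed) = 1139/4662 = 0.24432
PN = (p₁ − p₀)/p₁ = (0.3751 − 0.24432) / 0.3751 ≈ 0.34866.
Attributable cases ≈ PN × (exposed cases) = 0.34866 × 955 ≈ 332.97.

about 333 cases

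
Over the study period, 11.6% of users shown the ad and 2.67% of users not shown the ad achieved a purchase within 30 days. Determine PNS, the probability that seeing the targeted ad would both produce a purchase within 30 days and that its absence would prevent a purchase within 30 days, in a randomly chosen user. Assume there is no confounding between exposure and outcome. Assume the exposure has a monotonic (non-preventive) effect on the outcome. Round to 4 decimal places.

PNS ≈ 0.0893

p₁ = 0.116, p₀ = 0.0267.
Under exogeneity and monotonicity, PNS = p₁ − p₀.
PNS = 0.116 − 0.0267 = 0.0893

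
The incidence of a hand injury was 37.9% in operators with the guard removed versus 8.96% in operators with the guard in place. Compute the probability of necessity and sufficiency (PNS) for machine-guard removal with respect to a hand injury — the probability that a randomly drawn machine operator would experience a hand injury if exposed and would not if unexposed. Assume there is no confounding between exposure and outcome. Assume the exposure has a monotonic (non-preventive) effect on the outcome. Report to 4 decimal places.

PNS ≈ 0.2894

p₁ = 0.379, p₀ = 0.0896.
Under exogeneity and monotonicity, PNS = p₁ − p₀.
PNS = 0.379 − 0.0896 = 0.2894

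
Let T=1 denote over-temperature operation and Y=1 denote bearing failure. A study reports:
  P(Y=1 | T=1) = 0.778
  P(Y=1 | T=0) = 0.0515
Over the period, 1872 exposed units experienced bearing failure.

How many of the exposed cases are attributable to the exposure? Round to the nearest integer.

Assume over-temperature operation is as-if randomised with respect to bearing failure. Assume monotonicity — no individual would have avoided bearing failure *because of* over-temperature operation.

about 1748 cases

Let p₁ = 0.778, p₀ = 0.0515.
PN = (p₁ − p₀)/p₁ = (0.778 − 0.0515) / 0.778 ≈ 0.93380.
Attributable cases ≈ PN × (exposed cases) = 0.93380 × 1872 ≈ 1748.08.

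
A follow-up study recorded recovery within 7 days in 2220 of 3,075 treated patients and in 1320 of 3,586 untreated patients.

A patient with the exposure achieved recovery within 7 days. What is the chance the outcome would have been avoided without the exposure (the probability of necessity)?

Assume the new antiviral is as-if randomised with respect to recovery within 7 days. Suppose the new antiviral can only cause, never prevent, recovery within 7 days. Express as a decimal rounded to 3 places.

PN ≈ 0.490

p₁ = P(outcome | exposed) = 2220/3075 = 0.72195
p₀ = P(outcome | unexposed) = 1320/3586 = 0.3681
Under exogeneity and monotonicity, PN = (p₁ − p₀) / p₁.
PN = (0.72195 − 0.3681) / 0.72195 = 0.35385 / 0.72195 ≈ 0.4901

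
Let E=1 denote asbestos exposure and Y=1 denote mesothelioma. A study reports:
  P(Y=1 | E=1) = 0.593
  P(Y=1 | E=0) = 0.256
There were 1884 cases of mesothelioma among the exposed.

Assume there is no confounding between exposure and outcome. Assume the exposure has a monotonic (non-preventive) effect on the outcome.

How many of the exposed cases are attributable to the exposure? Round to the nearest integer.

about 1071 cases

Let p₁ = 0.593, p₀ = 0.256.
PN = (p₁ − p₀)/p₁ = (0.593 − 0.256) / 0.593 ≈ 0.56830.
Attributable cases ≈ PN × (exposed cases) = 0.56830 × 1884 ≈ 1070.67.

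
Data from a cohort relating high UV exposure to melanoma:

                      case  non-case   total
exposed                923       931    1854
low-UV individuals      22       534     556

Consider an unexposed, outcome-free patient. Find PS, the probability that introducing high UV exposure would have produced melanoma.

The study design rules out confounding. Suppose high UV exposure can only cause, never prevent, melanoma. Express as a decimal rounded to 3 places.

PS ≈ 0.477

p₁ = P(outcome | exposed) = 923/1854 = 0.49784
p₀ = P(outcome | unexposed) = 22/556 = 0.039568
Under exogeneity and monotonicity, PS = (p₁ − p₀)/(1 − p₀).
PS = (0.49784 − 0.039568) / 0.96043 ≈ 0.4772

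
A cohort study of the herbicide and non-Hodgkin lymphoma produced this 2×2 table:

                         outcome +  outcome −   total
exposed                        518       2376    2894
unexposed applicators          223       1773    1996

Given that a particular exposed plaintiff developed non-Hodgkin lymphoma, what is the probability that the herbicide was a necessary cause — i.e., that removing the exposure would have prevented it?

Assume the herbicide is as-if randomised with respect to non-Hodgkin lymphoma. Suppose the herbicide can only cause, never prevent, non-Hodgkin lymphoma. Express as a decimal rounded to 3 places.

p₁ = P(outcome | exposed) = 518/2894 = 0.17899
p₀ = P(outcome | unexposed) = 223/1996 = 0.11172
Under exogeneity and monotonicity, PN = (p₁ − p₀)/p₁.
PN = (0.17899 − 0.11172) / 0.17899 ≈ 0.3758

PN ≈ 0.376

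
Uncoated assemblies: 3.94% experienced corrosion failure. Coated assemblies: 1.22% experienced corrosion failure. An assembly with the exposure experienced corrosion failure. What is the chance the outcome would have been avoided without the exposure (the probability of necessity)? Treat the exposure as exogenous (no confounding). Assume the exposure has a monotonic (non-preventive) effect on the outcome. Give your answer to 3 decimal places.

p₁ = 0.0394, p₀ = 0.0122.
Under exogeneity and monotonicity, PN = (p₁ − p₀) / p₁.
PN = (0.0394 − 0.0122) / 0.0394 = 0.0272 / 0.0394 ≈ 0.6904

PN ≈ 0.690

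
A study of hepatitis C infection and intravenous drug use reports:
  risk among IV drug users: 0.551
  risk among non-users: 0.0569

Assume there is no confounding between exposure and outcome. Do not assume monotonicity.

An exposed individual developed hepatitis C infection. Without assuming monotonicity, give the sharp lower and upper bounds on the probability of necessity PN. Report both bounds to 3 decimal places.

Let p₁ = 0.551, p₀ = 0.0569.
Under exogeneity alone the bounds on PN are max{0,(p₁−p₀)/p₁} ≤ PN ≤ min{1,(1−p₀)/p₁}.
  lower = (p₁ − p₀)/p₁ = 0.4941 / 0.551 ≈ 0.8967
  upper = min{1, (1 − p₀)/p₁} = 0.9431 / 0.551 ≈ 1.7116 → capped at 1

0.897 ≤ PN ≤ 1.000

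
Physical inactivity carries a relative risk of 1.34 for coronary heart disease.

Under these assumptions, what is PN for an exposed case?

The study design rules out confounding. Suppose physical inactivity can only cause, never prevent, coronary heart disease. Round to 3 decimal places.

Under exogeneity and monotonicity, PN = (RR − 1) / RR = 1 − 1/RR.
PN = (1.34 − 1) / 1.34 = 0.34 / 1.34 ≈ 0.2537

PN ≈ 0.254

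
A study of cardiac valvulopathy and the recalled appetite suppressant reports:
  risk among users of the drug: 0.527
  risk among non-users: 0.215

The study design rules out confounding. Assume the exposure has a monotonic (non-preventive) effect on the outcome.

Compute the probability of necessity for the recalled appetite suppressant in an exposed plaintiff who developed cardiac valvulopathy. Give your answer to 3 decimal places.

Let p₁ = 0.527, p₀ = 0.215.
Under exogeneity and monotonicity, PN = (p₁ − p₀) / p₁.
PN = (0.527 − 0.215) / 0.527 = 0.312 / 0.527 ≈ 0.5920

PN ≈ 0.592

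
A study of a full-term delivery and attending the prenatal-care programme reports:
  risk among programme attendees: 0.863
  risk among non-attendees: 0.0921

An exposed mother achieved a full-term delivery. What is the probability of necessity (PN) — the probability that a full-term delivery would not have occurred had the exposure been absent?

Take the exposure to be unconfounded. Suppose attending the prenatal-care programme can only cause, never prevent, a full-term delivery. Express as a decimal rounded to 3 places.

Let p₁ = 0.863, p₀ = 0.0921.
Under exogeneity and monotonicity, PN = (p₁ − p₀) / p₁.
PN = (0.863 − 0.0921) / 0.863 = 0.7709 / 0.863 ≈ 0.8933

PN ≈ 0.893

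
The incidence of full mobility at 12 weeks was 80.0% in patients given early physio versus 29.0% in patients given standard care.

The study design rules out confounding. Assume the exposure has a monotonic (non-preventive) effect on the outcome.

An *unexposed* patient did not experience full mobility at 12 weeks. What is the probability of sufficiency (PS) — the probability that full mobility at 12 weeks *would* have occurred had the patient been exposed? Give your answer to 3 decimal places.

PS ≈ 0.718

p₁ = 0.8, p₀ = 0.29.
Under exogeneity and monotonicity, PS = (p₁ − p₀) / (1 − p₀).
PS = (0.8 − 0.29) / (1 − 0.29) = 0.51 / 0.71 ≈ 0.7183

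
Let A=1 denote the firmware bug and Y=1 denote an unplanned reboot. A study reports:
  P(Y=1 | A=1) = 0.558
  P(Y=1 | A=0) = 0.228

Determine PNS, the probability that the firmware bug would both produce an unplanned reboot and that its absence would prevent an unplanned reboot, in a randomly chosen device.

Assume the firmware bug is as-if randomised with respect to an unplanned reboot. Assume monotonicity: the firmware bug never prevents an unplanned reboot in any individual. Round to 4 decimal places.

PNS ≈ 0.3300

Let p₁ = 0.558, p₀ = 0.228.
Under exogeneity and monotonicity, PNS = p₁ − p₀.
PNS = 0.558 − 0.228 = 0.33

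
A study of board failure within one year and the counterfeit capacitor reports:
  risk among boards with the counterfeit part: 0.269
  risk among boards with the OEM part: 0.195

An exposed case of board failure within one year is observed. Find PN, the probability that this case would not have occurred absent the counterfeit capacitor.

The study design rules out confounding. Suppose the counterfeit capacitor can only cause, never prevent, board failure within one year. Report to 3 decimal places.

PN ≈ 0.275

Let p₁ = 0.269, p₀ = 0.195.
Under exogeneity and monotonicity, PN = (p₁ − p₀) / p₁.
PN = (0.269 − 0.195) / 0.269 = 0.074 / 0.269 ≈ 0.2751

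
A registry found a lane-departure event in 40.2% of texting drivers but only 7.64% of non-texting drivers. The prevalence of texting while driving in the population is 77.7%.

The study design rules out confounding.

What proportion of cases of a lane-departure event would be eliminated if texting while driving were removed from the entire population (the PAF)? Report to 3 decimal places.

PAF ≈ 0.768

p₁ = 0.402, p₀ = 0.0764.
Overall risk P(Y=1) = π·p₁ + (1−π)·p₀ = 0.777×0.402 + 0.223×0.0764 = 0.32939.
Under exogeneity, PAF = [P(Y=1) − p₀] / P(Y=1).
PAF = (0.32939 − 0.0764) / 0.32939 ≈ 0.7681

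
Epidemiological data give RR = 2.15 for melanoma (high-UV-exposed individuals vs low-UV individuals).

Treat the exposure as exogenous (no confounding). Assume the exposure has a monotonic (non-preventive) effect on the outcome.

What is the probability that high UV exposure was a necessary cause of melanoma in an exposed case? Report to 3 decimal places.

Under exogeneity and monotonicity, PN = (RR − 1) / RR = 1 − 1/RR.
PN = (2.15 − 1) / 2.15 = 1.15 / 2.15 ≈ 0.5349

PN ≈ 0.535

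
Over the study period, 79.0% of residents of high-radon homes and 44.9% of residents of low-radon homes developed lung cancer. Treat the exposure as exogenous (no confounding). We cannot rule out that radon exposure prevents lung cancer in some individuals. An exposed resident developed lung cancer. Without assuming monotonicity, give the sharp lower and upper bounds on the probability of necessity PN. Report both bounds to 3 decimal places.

0.432 ≤ PN ≤ 0.697

p₁ = 0.79, p₀ = 0.449.
Under exogeneity alone the bounds on PN are max{0,(p₁−p₀)/p₁} ≤ PN ≤ min{1,(1−p₀)/p₁}.
  lower = (p₁ − p₀)/p₁ = 0.341 / 0.79 ≈ 0.4316
  upper = min{1, (1 − p₀)/p₁} = 0.551 / 0.79 ≈ 0.6975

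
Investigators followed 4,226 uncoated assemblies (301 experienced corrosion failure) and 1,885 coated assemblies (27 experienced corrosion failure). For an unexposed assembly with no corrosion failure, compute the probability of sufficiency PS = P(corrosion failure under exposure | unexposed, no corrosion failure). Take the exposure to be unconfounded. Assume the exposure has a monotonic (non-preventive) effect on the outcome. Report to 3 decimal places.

p₁ = P(outcome | exposed) = 301/4226 = 0.071226
p₀ = P(outcome | unexposed) = 27/1885 = 0.014324
Under exogeneity and monotonicity, PS = (p₁ − p₀) / (1 − p₀).
PS = (0.071226 − 0.014324) / (1 − 0.014324) = 0.056902 / 0.98568 ≈ 0.0577

PS ≈ 0.058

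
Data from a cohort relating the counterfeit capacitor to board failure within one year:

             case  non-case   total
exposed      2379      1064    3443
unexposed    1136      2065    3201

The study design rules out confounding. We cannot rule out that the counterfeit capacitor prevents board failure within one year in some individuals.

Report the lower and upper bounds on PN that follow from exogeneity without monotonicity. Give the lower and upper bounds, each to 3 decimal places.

p₁ = P(outcome | exposed) = 2379/3443 = 0.69097
p₀ = P(outcome | unexposed) = 1136/3201 = 0.35489
Under exogeneity alone the bounds on PN are max{0,(p₁−p₀)/p₁} ≤ PN ≤ min{1,(1−p₀)/p₁}.
  lower = (p₁ − p₀)/p₁ = 0.33608 / 0.69097 ≈ 0.4864
  upper = min{1, (1 − p₀)/p₁} = 0.64511 / 0.69097 ≈ 0.9336

0.486 ≤ PN ≤ 0.934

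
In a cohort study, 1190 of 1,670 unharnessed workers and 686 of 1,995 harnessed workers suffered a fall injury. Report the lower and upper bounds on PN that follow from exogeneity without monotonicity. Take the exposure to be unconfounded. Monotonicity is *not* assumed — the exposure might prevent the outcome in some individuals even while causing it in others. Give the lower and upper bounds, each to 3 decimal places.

p₁ = P(outcome | exposed) = 1190/1670 = 0.71257
p₀ = P(outcome | unexposed) = 686/1995 = 0.34386
Under exogeneity alone the bounds on PN are max{0,(p₁−p₀)/p₁} ≤ PN ≤ min{1,(1−p₀)/p₁}.
  lower = (p₁ − p₀)/p₁ = 0.36872 / 0.71257 ≈ 0.5174
  upper = min{1, (1 − p₀)/p₁} = 0.65614 / 0.71257 ≈ 0.9208

0.517 ≤ PN ≤ 0.921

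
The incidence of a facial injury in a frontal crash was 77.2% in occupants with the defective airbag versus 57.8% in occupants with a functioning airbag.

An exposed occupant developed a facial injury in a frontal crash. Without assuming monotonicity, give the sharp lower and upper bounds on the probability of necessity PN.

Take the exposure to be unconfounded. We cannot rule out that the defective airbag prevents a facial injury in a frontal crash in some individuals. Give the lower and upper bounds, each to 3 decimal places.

0.251 ≤ PN ≤ 0.547

p₁ = 0.772, p₀ = 0.578.
Under exogeneity alone the bounds on PN are max{0,(p₁−p₀)/p₁} ≤ PN ≤ min{1,(1−p₀)/p₁}.
  lower = (p₁ − p₀)/p₁ = 0.194 / 0.772 ≈ 0.2513
  upper = min{1, (1 − p₀)/p₁} = 0.422 / 0.772 ≈ 0.5466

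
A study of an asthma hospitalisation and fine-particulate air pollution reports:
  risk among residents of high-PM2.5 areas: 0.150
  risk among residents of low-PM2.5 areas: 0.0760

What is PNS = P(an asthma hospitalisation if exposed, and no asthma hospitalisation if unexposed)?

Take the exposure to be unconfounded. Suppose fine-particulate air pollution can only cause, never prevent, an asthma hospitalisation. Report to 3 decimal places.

PNS ≈ 0.074

Let p₁ = 0.15, p₀ = 0.076.
Under exogeneity and monotonicity, PNS = p₁ − p₀.
PNS = 0.15 − 0.076 = 0.074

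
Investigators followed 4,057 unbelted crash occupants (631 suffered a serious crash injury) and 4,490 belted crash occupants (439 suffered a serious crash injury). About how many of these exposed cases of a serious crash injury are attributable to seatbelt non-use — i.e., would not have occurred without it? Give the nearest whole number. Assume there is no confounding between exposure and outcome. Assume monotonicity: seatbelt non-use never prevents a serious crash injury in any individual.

p₁ = P(outcome | exposed) = 631/4057 = 0.15553
p₀ = P(outcome | unexposed) = 439/4490 = 0.097773
PN = (p₁ − p₀)/p₁ = (0.15553 − 0.097773) / 0.15553 ≈ 0.37137.
Attributable cases ≈ PN × (exposed cases) = 0.37137 × 631 ≈ 234.34.

about 234 cases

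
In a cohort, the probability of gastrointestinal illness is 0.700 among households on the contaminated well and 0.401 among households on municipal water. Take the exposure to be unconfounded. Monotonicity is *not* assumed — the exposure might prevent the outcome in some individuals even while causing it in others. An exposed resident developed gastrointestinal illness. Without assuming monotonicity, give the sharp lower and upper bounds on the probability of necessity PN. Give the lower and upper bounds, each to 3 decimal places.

Let p₁ = 0.7, p₀ = 0.401.
Under exogeneity alone the bounds on PN are max{0,(p₁−p₀)/p₁} ≤ PN ≤ min{1,(1−p₀)/p₁}.
  lower = (p₁ − p₀)/p₁ = 0.299 / 0.7 ≈ 0.4271
  upper = min{1, (1 − p₀)/p₁} = 0.599 / 0.7 ≈ 0.8557

0.427 ≤ PN ≤ 0.856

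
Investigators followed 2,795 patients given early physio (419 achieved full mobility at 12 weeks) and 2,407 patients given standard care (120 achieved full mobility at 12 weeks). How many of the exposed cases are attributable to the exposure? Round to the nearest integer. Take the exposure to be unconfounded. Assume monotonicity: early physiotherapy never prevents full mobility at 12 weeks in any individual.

about 280 cases

p₁ = P(outcome | exposed) = 419/2795 = 0.14991
p₀ = P(outcome | unexposed) = 120/2407 = 0.049855
PN = (p₁ − p₀)/p₁ = (0.14991 − 0.049855) / 0.14991 ≈ 0.66744.
Attributable cases ≈ PN × (exposed cases) = 0.66744 × 419 ≈ 279.66.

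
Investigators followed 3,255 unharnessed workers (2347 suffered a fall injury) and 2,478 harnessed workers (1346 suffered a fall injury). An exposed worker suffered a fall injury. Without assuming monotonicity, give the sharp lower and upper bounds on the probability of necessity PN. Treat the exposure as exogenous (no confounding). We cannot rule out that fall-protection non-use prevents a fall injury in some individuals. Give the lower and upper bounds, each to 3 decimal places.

0.247 ≤ PN ≤ 0.634

p₁ = P(outcome | exposed) = 2347/3255 = 0.72104
p₀ = P(outcome | unexposed) = 1346/2478 = 0.54318
Under exogeneity alone the bounds on PN are max{0,(p₁−p₀)/p₁} ≤ PN ≤ min{1,(1−p₀)/p₁}.
  lower = (p₁ − p₀)/p₁ = 0.17786 / 0.72104 ≈ 0.2467
  upper = min{1, (1 − p₀)/p₁} = 0.45682 / 0.72104 ≈ 0.6336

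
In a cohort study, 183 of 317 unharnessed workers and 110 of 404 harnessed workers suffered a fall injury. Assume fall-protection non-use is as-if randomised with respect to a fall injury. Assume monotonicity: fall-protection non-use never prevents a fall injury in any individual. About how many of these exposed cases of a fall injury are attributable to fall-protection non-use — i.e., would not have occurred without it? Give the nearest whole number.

p₁ = P(outcome | exposed) = 183/317 = 0.57729
p₀ = P(outcome | unexposed) = 110/404 = 0.27228
PN = (p₁ − p₀)/p₁ = (0.57729 − 0.27228) / 0.57729 ≈ 0.52835.
Attributable cases ≈ PN × (exposed cases) = 0.52835 × 183 ≈ 96.69.

about 97 cases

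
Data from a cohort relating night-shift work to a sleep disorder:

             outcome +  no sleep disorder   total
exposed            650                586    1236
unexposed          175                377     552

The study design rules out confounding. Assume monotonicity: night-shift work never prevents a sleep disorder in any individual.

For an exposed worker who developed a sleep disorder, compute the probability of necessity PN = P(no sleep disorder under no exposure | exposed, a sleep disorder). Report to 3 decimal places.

p₁ = P(outcome | exposed) = 650/1236 = 0.52589
p₀ = P(outcome | unexposed) = 175/552 = 0.31703
Under exogeneity and monotonicity, PN = (p₁ − p₀)/p₁.
PN = (0.52589 − 0.31703) / 0.52589 ≈ 0.3972

PN ≈ 0.397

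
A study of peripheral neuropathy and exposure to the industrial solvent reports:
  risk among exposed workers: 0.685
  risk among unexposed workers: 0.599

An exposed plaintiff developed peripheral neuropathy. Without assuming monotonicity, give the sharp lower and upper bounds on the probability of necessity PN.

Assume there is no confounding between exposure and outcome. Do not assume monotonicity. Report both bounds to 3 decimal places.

0.126 ≤ PN ≤ 0.585

Let p₁ = 0.685, p₀ = 0.599.
Under exogeneity alone the bounds on PN are max{0,(p₁−p₀)/p₁} ≤ PN ≤ min{1,(1−p₀)/p₁}.
  lower = (p₁ − p₀)/p₁ = 0.086 / 0.685 ≈ 0.1255
  upper = min{1, (1 − p₀)/p₁} = 0.401 / 0.685 ≈ 0.5854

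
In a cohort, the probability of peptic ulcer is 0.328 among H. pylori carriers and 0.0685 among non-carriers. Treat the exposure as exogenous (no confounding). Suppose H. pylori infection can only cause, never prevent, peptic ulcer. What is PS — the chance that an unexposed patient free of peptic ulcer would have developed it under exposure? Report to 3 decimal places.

Let p₁ = 0.328, p₀ = 0.0685.
Under exogeneity and monotonicity, PS = (p₁ − p₀) / (1 − p₀).
PS = (0.328 − 0.0685) / (1 − 0.0685) = 0.2595 / 0.9315 ≈ 0.2786

PS ≈ 0.279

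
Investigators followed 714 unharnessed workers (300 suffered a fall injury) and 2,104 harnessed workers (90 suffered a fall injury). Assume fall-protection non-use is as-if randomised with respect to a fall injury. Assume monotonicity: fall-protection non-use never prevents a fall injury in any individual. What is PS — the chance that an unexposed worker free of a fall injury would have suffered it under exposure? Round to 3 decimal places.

PS ≈ 0.394

p₁ = P(outcome | exposed) = 300/714 = 0.42017
p₀ = P(outcome | unexposed) = 90/2104 = 0.042776
Under exogeneity and monotonicity, PS = (p₁ − p₀) / (1 − p₀).
PS = (0.42017 − 0.042776) / (1 − 0.042776) = 0.37739 / 0.95722 ≈ 0.3943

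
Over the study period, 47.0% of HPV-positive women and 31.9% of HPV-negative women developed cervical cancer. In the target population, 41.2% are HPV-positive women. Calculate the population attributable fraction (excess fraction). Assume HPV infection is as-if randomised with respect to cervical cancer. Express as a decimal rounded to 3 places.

p₁ = 0.47, p₀ = 0.319.
Overall risk P(Y=1) = π·p₁ + (1−π)·p₀ = 0.412×0.47 + 0.588×0.319 = 0.38121.
Under exogeneity, PAF = [P(Y=1) − p₀] / P(Y=1).
PAF = (0.38121 − 0.319) / 0.38121 ≈ 0.1632

PAF ≈ 0.163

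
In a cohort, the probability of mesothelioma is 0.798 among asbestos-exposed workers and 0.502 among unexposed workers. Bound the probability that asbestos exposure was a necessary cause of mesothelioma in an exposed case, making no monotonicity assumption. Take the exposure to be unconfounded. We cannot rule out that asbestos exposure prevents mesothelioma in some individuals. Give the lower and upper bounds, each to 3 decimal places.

0.371 ≤ PN ≤ 0.624

Let p₁ = 0.798, p₀ = 0.502.
Under exogeneity alone the bounds on PN are max{0,(p₁−p₀)/p₁} ≤ PN ≤ min{1,(1−p₀)/p₁}.
  lower = (p₁ − p₀)/p₁ = 0.296 / 0.798 ≈ 0.3709
  upper = min{1, (1 − p₀)/p₁} = 0.498 / 0.798 ≈ 0.6241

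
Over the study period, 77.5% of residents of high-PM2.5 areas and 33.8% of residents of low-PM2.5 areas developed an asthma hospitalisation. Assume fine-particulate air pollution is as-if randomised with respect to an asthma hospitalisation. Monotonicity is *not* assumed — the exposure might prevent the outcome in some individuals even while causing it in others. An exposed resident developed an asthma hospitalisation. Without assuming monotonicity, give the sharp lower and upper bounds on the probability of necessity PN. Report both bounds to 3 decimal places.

p₁ = 0.775, p₀ = 0.338.
Under exogeneity alone the bounds on PN are max{0,(p₁−p₀)/p₁} ≤ PN ≤ min{1,(1−p₀)/p₁}.
  lower = (p₁ − p₀)/p₁ = 0.437 / 0.775 ≈ 0.5639
  upper = min{1, (1 − p₀)/p₁} = 0.662 / 0.775 ≈ 0.8542

0.564 ≤ PN ≤ 0.854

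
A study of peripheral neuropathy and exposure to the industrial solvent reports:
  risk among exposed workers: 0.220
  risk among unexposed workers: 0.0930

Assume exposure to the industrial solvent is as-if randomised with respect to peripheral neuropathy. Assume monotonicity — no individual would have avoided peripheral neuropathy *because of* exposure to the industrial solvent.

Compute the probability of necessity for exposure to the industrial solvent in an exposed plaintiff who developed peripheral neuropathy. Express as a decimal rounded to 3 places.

PN ≈ 0.577

Let p₁ = 0.22, p₀ = 0.093.
Under exogeneity and monotonicity, PN = (p₁ − p₀) / p₁.
PN = (0.22 − 0.093) / 0.22 = 0.127 / 0.22 ≈ 0.5773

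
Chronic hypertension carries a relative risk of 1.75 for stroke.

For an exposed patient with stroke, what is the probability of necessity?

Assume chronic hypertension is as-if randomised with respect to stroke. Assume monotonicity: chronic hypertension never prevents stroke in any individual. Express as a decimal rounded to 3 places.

Under exogeneity and monotonicity, PN = (RR − 1) / RR = 1 − 1/RR.
PN = (1.75 − 1) / 1.75 = 0.75 / 1.75 ≈ 0.4286

PN ≈ 0.429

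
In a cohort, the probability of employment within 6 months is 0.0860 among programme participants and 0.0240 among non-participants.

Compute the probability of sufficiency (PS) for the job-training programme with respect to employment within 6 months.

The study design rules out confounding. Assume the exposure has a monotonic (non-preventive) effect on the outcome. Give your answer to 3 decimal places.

Let p₁ = 0.086, p₀ = 0.024.
Under exogeneity and monotonicity, PS = (p₁ − p₀) / (1 − p₀).
PS = (0.086 − 0.024) / (1 − 0.024) = 0.062 / 0.976 ≈ 0.0635

PS ≈ 0.064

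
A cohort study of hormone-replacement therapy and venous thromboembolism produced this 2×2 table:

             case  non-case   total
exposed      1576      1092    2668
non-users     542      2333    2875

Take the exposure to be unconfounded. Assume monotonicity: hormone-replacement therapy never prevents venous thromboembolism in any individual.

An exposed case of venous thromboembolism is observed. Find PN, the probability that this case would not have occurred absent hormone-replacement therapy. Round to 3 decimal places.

PN ≈ 0.681

p₁ = P(outcome | exposed) = 1576/2668 = 0.5907
p₀ = P(outcome | unexposed) = 542/2875 = 0.18852
Under exogeneity and monotonicity, PN = (p₁ − p₀) / p₁.
PN = (0.5907 − 0.18852) / 0.5907 = 0.40218 / 0.5907 ≈ 0.6809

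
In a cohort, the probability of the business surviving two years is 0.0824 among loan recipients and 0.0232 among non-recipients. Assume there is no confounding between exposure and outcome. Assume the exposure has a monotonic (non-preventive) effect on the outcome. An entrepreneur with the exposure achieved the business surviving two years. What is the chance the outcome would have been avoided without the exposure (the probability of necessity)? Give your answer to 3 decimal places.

Let p₁ = 0.0824, p₀ = 0.0232.
Under exogeneity and monotonicity, PN = (p₁ − p₀) / p₁.
PN = (0.0824 − 0.0232) / 0.0824 = 0.0592 / 0.0824 ≈ 0.7184

PN ≈ 0.718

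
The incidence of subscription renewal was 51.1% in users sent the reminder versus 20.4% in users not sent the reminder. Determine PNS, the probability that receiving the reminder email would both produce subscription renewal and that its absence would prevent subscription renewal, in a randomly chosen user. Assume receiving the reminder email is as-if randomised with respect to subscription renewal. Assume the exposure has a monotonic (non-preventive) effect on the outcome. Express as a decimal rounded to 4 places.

p₁ = 0.511, p₀ = 0.204.
Under exogeneity and monotonicity, PNS = p₁ − p₀.
PNS = 0.511 − 0.204 = 0.307

PNS ≈ 0.3070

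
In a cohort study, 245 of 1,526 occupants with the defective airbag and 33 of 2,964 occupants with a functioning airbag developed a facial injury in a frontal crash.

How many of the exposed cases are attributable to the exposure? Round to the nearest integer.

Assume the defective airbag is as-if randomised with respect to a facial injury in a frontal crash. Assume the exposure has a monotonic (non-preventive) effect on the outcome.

about 228 cases

p₁ = P(outcome | exposed) = 245/1526 = 0.16055
p₀ = P(outcome | unexposed) = 33/2964 = 0.011134
PN = (p₁ − p₀)/p₁ = (0.16055 − 0.011134) / 0.16055 ≈ 0.93065.
Attributable cases ≈ PN × (exposed cases) = 0.93065 × 245 ≈ 228.01.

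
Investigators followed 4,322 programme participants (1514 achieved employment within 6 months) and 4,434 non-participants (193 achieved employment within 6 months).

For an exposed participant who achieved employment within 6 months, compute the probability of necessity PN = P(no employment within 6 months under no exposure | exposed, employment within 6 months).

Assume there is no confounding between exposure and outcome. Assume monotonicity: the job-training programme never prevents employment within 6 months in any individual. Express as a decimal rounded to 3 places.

p₁ = P(outcome | exposed) = 1514/4322 = 0.3503
p₀ = P(outcome | unexposed) = 193/4434 = 0.043527
Under exogeneity and monotonicity, PN = (p₁ − p₀) / p₁.
PN = (0.3503 − 0.043527) / 0.3503 = 0.30677 / 0.3503 ≈ 0.8757

PN ≈ 0.876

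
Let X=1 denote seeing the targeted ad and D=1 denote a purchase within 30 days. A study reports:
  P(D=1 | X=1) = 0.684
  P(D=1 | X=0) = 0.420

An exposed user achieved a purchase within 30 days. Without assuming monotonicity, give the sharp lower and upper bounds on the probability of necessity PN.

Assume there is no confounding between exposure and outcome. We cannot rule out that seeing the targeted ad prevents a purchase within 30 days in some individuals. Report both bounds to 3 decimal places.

Let p₁ = 0.684, p₀ = 0.42.
Under exogeneity alone the bounds on PN are max{0,(p₁−p₀)/p₁} ≤ PN ≤ min{1,(1−p₀)/p₁}.
  lower = (p₁ − p₀)/p₁ = 0.264 / 0.684 ≈ 0.3860
  upper = min{1, (1 − p₀)/p₁} = 0.58 / 0.684 ≈ 0.8480

0.386 ≤ PN ≤ 0.848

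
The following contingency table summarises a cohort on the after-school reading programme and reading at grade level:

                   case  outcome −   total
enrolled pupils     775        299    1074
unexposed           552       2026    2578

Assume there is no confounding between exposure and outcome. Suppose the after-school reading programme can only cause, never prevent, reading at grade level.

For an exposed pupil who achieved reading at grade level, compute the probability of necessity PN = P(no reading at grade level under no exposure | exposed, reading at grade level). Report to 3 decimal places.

PN ≈ 0.703

p₁ = P(outcome | exposed) = 775/1074 = 0.7216
p₀ = P(outcome | unexposed) = 552/2578 = 0.21412
Under exogeneity and monotonicity, PN = (p₁ − p₀)/p₁.
PN = (0.7216 − 0.21412) / 0.7216 ≈ 0.7033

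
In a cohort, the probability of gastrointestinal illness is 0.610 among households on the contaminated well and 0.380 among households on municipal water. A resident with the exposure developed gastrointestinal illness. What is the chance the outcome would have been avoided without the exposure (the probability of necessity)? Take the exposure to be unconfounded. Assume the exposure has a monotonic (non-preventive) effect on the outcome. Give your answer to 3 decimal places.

PN ≈ 0.377

Let p₁ = 0.61, p₀ = 0.38.
Under exogeneity and monotonicity, PN = (p₁ − p₀) / p₁.
PN = (0.61 − 0.38) / 0.61 = 0.23 / 0.61 ≈ 0.3770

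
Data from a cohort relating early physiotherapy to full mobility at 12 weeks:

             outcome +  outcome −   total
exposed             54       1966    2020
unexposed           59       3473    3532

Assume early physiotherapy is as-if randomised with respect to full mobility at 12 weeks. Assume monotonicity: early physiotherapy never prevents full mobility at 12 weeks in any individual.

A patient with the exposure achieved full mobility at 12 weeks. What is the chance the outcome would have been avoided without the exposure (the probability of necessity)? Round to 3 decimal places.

p₁ = P(outcome | exposed) = 54/2020 = 0.026733
p₀ = P(outcome | unexposed) = 59/3532 = 0.016704
Under exogeneity and monotonicity, PN = (p₁ − p₀)/p₁.
PN = (0.026733 − 0.016704) / 0.026733 ≈ 0.3751

PN ≈ 0.375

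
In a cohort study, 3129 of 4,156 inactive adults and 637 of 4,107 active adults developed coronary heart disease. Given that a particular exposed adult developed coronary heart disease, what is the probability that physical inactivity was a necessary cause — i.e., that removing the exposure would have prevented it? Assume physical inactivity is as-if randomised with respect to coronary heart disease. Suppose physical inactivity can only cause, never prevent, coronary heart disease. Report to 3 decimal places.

PN ≈ 0.794

p₁ = P(outcome | exposed) = 3129/4156 = 0.75289
p₀ = P(outcome | unexposed) = 637/4107 = 0.1551
Under exogeneity and monotonicity, PN = (p₁ − p₀) / p₁.
PN = (0.75289 − 0.1551) / 0.75289 = 0.59779 / 0.75289 ≈ 0.7940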